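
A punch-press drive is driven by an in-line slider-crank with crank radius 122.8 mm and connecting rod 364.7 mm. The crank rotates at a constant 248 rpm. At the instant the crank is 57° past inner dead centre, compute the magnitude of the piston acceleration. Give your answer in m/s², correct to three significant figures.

ω = 2π·248/60 = 25.97 rad/s
x(θ) = r cosθ + √(L² − r² sin²θ); with ω constant, a = ω²·d²x/dθ².
d²x/dθ² = −r cosθ − r²(cos2θ)/√u − r⁴ sin²2θ/(4u^{3/2}),  u = L² − r² sin²θ = 0.122399 m².
Substituting r = 0.1228 m, L = 0.3647 m, θ = 57°: d²x/dθ² = -0.050458 m.
a = ω²·d²x/dθ² = (25.97)²·(-0.050458) = -34.032 m/s²;  |a| = 34.032 m/s².

34.0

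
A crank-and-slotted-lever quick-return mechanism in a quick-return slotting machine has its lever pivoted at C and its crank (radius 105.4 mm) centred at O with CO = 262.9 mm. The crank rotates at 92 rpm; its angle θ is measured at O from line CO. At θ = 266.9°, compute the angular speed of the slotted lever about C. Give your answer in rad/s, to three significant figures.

ω = 9.634 rad/s (from 92 rpm).
Crank pin A relative to C: A = (d + r cosθ, r sinθ); lever angle φ = atan2(r sinθ, d + r cosθ).
Differentiating tanφ: φ̇ = rω(d cosθ + r)/(d² + r² + 2dr cosθ).
d² + r² + 2dr cosθ = |CA|² = 0.0772286 m²;  d cosθ + r = +0.091183 m.
|ω_lever| = |0.1054·9.634·+0.091183| / 0.0772286 = 1.1989 rad/s.

1.20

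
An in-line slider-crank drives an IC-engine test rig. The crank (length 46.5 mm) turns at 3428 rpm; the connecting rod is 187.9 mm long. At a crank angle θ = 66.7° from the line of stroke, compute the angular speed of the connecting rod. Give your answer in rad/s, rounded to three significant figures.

ω = 359 rad/s (converted from 3428 rpm).
The rod makes angle φ with the slider axis where L sinφ = r sinθ; differentiating, L cosφ·φ̇ = r ω cosθ.
L cosφ = √(L² − r² sin²θ) = 0.18298 m.
|ω_rod| = r ω |cosθ| / √(L² − r² sin²θ) = 0.0465·359·0.39555/0.18298 = 36.084 rad/s.

36.1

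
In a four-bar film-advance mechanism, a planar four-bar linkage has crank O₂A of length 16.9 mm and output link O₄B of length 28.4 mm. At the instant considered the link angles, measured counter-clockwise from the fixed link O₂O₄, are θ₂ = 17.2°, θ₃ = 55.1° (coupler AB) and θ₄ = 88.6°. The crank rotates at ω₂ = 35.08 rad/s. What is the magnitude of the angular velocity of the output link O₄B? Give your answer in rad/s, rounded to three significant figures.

ω₂ = 35.08 rad/s
Differentiating the loop-closure r₂e^{iθ₂}+r₃e^{iθ₃}=r₁+r₄e^{iθ₄} gives r₂ω₂e^{iθ₂}+r₃ω₃e^{iθ₃}=r₄ω₄e^{iθ₄}.
Eliminating the other unknown: ω₄ = r₂ω₂ sin(θ₂−θ₃) / [r₄ sin(θ₄−θ₃)].
Numerator sine = -0.61429; denominator sine = +0.55194.
Result = 0.0169·35.08·(-0.61429) / (0.0284·(+0.55194)) = -23.233 rad/s; magnitude 23.233 rad/s.

23.2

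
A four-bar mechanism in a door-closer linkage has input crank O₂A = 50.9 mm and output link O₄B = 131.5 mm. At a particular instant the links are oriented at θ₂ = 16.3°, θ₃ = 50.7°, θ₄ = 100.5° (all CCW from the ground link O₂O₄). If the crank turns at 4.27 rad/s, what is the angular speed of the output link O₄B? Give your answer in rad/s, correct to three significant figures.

1.22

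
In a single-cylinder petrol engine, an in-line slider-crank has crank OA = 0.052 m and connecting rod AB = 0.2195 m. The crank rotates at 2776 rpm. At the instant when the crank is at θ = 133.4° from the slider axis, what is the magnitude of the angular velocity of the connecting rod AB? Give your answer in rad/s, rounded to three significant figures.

ω = 290.7 rad/s (converted from 2776 rpm).
The rod makes angle φ with the slider axis where L sinφ = r sinθ; differentiating, L cosφ·φ̇ = r ω cosθ.
L cosφ = √(L² − r² sin²θ) = 0.21622 m.
|ω_rod| = r ω |cosθ| / √(L² − r² sin²θ) = 0.052·290.7·0.68709/0.21622 = 48.035 rad/s.

48.0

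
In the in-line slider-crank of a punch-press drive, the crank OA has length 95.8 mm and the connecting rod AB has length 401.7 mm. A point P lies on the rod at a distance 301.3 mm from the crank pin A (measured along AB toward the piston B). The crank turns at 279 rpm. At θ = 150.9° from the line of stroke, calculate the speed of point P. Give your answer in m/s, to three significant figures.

ω = 29.22 rad/s.  Crank-pin speed |V_A| = rω = 2.799 m/s, perpendicular to OA.
Rod angle: sinφ = −(r/L) sinθ ⇒ φ = -6.660°; ω_rod = −rω cosθ/√(L²−r²sin²θ) = +6.1297 rad/s.
V_P = V_A + ω_rod × AP, with AP = 0.3013 m along the rod.
Components: V_Px = −rω sinθ − a·ω_rod·sinφ = -1.147 m/s;  V_Py = rω cosθ + a·ω_rod·cosφ = -0.61126 m/s.
|V_P| = √(V_Px² + V_Py²) = 1.2997 m/s.

1.30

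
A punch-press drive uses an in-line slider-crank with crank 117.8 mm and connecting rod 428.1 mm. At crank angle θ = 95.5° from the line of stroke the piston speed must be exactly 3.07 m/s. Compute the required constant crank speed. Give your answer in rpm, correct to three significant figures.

257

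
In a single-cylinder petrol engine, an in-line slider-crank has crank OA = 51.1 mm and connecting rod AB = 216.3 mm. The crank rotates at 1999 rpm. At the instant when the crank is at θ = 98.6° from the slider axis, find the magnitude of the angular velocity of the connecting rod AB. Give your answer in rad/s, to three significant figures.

ω = 209.3 rad/s (converted from 1999 rpm).
The rod makes angle φ with the slider axis where L sinφ = r sinθ; differentiating, L cosφ·φ̇ = r ω cosθ.
L cosφ = √(L² − r² sin²θ) = 0.21032 m.
|ω_rod| = r ω |cosθ| / √(L² − r² sin²θ) = 0.0511·209.3·0.14954/0.21032 = 7.6056 rad/s.

7.61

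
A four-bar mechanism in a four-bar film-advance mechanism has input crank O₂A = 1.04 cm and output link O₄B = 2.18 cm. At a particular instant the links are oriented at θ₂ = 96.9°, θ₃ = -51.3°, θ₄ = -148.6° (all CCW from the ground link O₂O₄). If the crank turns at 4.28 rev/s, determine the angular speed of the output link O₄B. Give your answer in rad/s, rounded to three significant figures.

ω₂ = 26.89 rad/s (from 4.28 rev/s).
Differentiating the loop-closure r₂e^{iθ₂}+r₃e^{iθ₃}=r₁+r₄e^{iθ₄} gives r₂ω₂e^{iθ₂}+r₃ω₃e^{iθ₃}=r₄ω₄e^{iθ₄}.
Eliminating the other unknown: ω₄ = r₂ω₂ sin(θ₂−θ₃) / [r₄ sin(θ₄−θ₃)].
Numerator sine = +0.52696; denominator sine = -0.99189.
Result = 0.0104·26.89·(+0.52696) / (0.0218·(-0.99189)) = -6.8157 rad/s; magnitude 6.8157 rad/s.

6.82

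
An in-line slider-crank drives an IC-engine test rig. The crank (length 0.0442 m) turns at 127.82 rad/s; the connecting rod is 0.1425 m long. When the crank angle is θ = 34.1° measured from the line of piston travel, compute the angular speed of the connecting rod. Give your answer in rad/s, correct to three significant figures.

33.3

ω = 127.8 rad/s
The rod makes angle φ with the slider axis where L sinφ = r sinθ; differentiating, L cosφ·φ̇ = r ω cosθ.
L cosφ = √(L² − r² sin²θ) = 0.14033 m.
|ω_rod| = r ω |cosθ| / √(L² − r² sin²θ) = 0.0442·127.8·0.82806/0.14033 = 33.338 rad/s.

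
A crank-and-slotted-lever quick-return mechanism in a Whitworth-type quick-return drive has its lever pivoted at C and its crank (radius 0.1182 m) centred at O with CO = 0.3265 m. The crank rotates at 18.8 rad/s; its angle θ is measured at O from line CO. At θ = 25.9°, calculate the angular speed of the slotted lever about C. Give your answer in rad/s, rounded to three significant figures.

ω = 18.8 rad/s
Crank pin A relative to C: A = (d + r cosθ, r sinθ); lever angle φ = atan2(r sinθ, d + r cosθ).
Differentiating tanφ: φ̇ = rω(d cosθ + r)/(d² + r² + 2dr cosθ).
d² + r² + 2dr cosθ = |CA|² = 0.190005 m²;  d cosθ + r = +0.41191 m.
|ω_lever| = |0.1182·18.8·+0.41191| / 0.190005 = 4.8173 rad/s.

4.82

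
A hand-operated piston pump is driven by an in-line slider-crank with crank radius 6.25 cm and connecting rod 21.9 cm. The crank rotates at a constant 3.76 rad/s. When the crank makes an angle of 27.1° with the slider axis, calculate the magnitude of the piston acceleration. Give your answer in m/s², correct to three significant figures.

0.939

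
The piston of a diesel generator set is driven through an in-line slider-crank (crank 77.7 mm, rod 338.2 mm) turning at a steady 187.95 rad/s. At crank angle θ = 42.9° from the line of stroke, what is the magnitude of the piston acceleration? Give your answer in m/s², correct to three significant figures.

ω = 187.9 rad/s
x(θ) = r cosθ + √(L² − r² sin²θ); with ω constant, a = ω²·d²x/dθ².
d²x/dθ² = −r cosθ − r²(cos2θ)/√u − r⁴ sin²2θ/(4u^{3/2}),  u = L² − r² sin²θ = 0.111582 m².
Substituting r = 0.0777 m, L = 0.3382 m, θ = 42.9°: d²x/dθ² = -0.058485 m.
a = ω²·d²x/dθ² = (187.9)²·(-0.058485) = -2066 m/s²;  |a| = 2066 m/s².

2070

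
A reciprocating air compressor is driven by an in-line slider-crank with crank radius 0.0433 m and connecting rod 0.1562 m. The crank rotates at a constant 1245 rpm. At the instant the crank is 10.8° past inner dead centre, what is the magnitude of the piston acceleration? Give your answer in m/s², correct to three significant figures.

ω = 2π·1245/60 = 130.4 rad/s
x(θ) = r cosθ + √(L² − r² sin²θ); with ω constant, a = ω²·d²x/dθ².
d²x/dθ² = −r cosθ − r²(cos2θ)/√u − r⁴ sin²2θ/(4u^{3/2}),  u = L² − r² sin²θ = 0.0243326 m².
Substituting r = 0.0433 m, L = 0.1562 m, θ = 10.8°: d²x/dθ² = -0.05374 m.
a = ω²·d²x/dθ² = (130.4)²·(-0.05374) = -913.46 m/s²;  |a| = 913.46 m/s².

913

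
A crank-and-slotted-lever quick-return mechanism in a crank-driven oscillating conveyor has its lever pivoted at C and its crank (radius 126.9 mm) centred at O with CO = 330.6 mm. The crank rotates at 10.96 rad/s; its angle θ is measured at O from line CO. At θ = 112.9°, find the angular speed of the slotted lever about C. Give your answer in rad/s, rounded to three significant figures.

0.0262

ω = 10.96 rad/s
Crank pin A relative to C: A = (d + r cosθ, r sinθ); lever angle φ = atan2(r sinθ, d + r cosθ).
Differentiating tanφ: φ̇ = rω(d cosθ + r)/(d² + r² + 2dr cosθ).
d² + r² + 2dr cosθ = |CA|² = 0.09275 m²;  d cosθ + r = -0.0017444 m.
|ω_lever| = |0.1269·10.96·-0.0017444| / 0.09275 = 0.026158 rad/s.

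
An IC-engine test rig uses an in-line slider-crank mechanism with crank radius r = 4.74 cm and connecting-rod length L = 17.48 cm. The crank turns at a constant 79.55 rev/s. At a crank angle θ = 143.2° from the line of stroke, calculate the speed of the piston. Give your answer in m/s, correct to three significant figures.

ω = 2π·79.5 = 499.8 rad/s
For an in-line slider-crank, x = r cosθ + √(L² − r² sin²θ), so v = −rω sinθ·[1 + r cosθ/√(L² − r² sin²θ)].
With r = 0.0474 m, L = 0.1748 m, θ = 143.2°: √(L² − r² sin²θ) = 0.17248 m.
v = −0.0474·499.8·0.59902·[1 + 0.0474·-0.80073/0.17248] = -11.069 m/s.
|v| = 11.069 m/s.

11.1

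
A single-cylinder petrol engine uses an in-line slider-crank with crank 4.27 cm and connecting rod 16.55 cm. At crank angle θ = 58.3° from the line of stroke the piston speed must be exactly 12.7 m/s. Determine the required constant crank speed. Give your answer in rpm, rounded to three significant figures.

For an in-line slider-crank, |v_piston| = rω|sinθ|·[1 + r cosθ/√(L² − r² sin²θ)].
With r = 0.0427 m, L = 0.1655 m, θ = 58.3°: the bracketed kinematic factor |dx/dθ| = 0.041378 m.
ω = v/|dx/dθ| = 12.7/0.041378 = 306.93 rad/s.
N = 60ω/(2π) = 2930.9 rpm.

2930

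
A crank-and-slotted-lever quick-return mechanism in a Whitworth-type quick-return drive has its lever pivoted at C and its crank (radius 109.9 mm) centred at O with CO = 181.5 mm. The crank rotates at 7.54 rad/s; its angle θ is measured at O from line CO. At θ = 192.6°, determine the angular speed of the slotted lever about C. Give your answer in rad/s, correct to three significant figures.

ω = 7.54 rad/s
Crank pin A relative to C: A = (d + r cosθ, r sinθ); lever angle φ = atan2(r sinθ, d + r cosθ).
Differentiating tanφ: φ̇ = rω(d cosθ + r)/(d² + r² + 2dr cosθ).
d² + r² + 2dr cosθ = |CA|² = 0.00608733 m²;  d cosθ + r = -0.067229 m.
|ω_lever| = |0.1099·7.54·-0.067229| / 0.00608733 = 9.1516 rad/s.

9.15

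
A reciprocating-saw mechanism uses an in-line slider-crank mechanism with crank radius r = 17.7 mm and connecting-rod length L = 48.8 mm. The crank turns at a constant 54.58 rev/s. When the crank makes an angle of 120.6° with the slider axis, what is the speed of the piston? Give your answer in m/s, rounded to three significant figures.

4.21

ω = 2π·54.6 = 342.9 rad/s
For an in-line slider-crank, x = r cosθ + √(L² − r² sin²θ), so v = −rω sinθ·[1 + r cosθ/√(L² − r² sin²θ)].
With r = 0.0177 m, L = 0.0488 m, θ = 120.6°: √(L² − r² sin²θ) = 0.046361 m.
v = −0.0177·342.9·0.86074·[1 + 0.0177·-0.50904/0.046361] = -4.2093 m/s.
|v| = 4.2093 m/s.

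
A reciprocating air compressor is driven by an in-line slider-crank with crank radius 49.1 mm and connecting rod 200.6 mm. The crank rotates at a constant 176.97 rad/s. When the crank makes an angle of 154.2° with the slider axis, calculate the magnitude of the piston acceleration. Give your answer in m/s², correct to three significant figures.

ω = 177 rad/s
x(θ) = r cosθ + √(L² − r² sin²θ); with ω constant, a = ω²·d²x/dθ².
d²x/dθ² = −r cosθ − r²(cos2θ)/√u − r⁴ sin²2θ/(4u^{3/2}),  u = L² − r² sin²θ = 0.0397837 m².
Substituting r = 0.0491 m, L = 0.2006 m, θ = 154.2°: d²x/dθ² = +0.036586 m.
a = ω²·d²x/dθ² = (177)²·(+0.036586) = +1145.8 m/s²;  |a| = 1145.8 m/s².

1150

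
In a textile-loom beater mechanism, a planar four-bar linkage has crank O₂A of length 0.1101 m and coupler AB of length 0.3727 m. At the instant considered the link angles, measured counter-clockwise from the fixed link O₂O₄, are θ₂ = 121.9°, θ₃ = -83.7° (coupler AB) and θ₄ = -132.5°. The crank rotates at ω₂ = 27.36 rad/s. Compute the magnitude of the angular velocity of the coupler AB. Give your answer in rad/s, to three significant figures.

10.3

ω₂ = 27.36 rad/s
Differentiating the loop-closure r₂e^{iθ₂}+r₃e^{iθ₃}=r₁+r₄e^{iθ₄} gives r₂ω₂e^{iθ₂}+r₃ω₃e^{iθ₃}=r₄ω₄e^{iθ₄}.
Eliminating the other unknown: ω₃ = r₂ω₂ sin(θ₄−θ₂) / [r₃ sin(θ₃−θ₄)].
Numerator sine = +0.96316; denominator sine = +0.75241.
Result = 0.1101·27.36·(+0.96316) / (0.3727·(+0.75241)) = +10.346 rad/s; magnitude 10.346 rad/s.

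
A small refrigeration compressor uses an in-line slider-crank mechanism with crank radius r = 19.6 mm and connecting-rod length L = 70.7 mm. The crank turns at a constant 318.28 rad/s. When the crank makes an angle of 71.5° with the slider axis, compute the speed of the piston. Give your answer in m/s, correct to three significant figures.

6.46

ω = 318.3 rad/s
For an in-line slider-crank, x = r cosθ + √(L² − r² sin²θ), so v = −rω sinθ·[1 + r cosθ/√(L² − r² sin²θ)].
With r = 0.0196 m, L = 0.0707 m, θ = 71.5°: √(L² − r² sin²θ) = 0.068213 m.
v = −0.0196·318.3·0.94832·[1 + 0.0196·0.31730/0.068213] = -6.4553 m/s.
|v| = 6.4553 m/s.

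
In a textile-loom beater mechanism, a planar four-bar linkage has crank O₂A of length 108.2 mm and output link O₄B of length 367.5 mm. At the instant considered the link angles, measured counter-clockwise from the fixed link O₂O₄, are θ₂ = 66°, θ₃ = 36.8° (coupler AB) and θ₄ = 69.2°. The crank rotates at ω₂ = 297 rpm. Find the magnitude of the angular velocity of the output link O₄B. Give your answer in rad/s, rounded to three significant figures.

ω₂ = 31.1 rad/s (from 297 rpm).
Differentiating the loop-closure r₂e^{iθ₂}+r₃e^{iθ₃}=r₁+r₄e^{iθ₄} gives r₂ω₂e^{iθ₂}+r₃ω₃e^{iθ₃}=r₄ω₄e^{iθ₄}.
Eliminating the other unknown: ω₄ = r₂ω₂ sin(θ₂−θ₃) / [r₄ sin(θ₄−θ₃)].
Numerator sine = +0.48786; denominator sine = +0.53583.
Result = 0.1082·31.1·(+0.48786) / (0.3675·(+0.53583)) = +8.3373 rad/s; magnitude 8.3373 rad/s.

8.34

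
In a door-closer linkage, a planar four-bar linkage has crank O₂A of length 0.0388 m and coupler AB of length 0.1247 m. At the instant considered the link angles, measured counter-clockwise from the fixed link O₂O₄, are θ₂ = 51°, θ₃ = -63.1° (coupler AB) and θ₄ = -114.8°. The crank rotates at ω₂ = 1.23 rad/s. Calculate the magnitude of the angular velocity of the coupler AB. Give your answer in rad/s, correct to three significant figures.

ω₂ = 1.23 rad/s
Differentiating the loop-closure r₂e^{iθ₂}+r₃e^{iθ₃}=r₁+r₄e^{iθ₄} gives r₂ω₂e^{iθ₂}+r₃ω₃e^{iθ₃}=r₄ω₄e^{iθ₄}.
Eliminating the other unknown: ω₃ = r₂ω₂ sin(θ₄−θ₂) / [r₃ sin(θ₃−θ₄)].
Numerator sine = -0.24531; denominator sine = +0.78478.
Result = 0.0388·1.23·(-0.24531) / (0.1247·(+0.78478)) = -0.11963 rad/s; magnitude 0.11963 rad/s.

0.120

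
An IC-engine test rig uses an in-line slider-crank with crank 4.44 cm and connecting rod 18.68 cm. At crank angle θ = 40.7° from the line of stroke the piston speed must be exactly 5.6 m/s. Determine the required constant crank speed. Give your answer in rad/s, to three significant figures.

For an in-line slider-crank, |v_piston| = rω|sinθ|·[1 + r cosθ/√(L² − r² sin²θ)].
With r = 0.0444 m, L = 0.1868 m, θ = 40.7°: the bracketed kinematic factor |dx/dθ| = 0.034234 m.
ω = v/|dx/dθ| = 5.6/0.034234 = 163.58 rad/s.

164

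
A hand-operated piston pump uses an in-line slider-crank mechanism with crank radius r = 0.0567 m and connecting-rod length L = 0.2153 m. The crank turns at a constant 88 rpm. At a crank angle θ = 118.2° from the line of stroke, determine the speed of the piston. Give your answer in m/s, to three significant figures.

ω = 2π·88/60 = 9.215 rad/s
For an in-line slider-crank, x = r cosθ + √(L² − r² sin²θ), so v = −rω sinθ·[1 + r cosθ/√(L² − r² sin²θ)].
With r = 0.0567 m, L = 0.2153 m, θ = 118.2°: √(L² − r² sin²θ) = 0.20942 m.
v = −0.0567·9.215·0.88130·[1 + 0.0567·-0.47255/0.20942] = -0.40157 m/s.
|v| = 0.40157 m/s.

0.402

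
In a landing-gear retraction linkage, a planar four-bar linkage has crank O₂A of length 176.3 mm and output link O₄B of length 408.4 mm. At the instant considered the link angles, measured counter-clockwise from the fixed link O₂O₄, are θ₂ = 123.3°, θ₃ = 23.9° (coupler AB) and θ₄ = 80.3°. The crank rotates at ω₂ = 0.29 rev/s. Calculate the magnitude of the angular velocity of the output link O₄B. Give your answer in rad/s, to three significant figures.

0.932

ω₂ = 1.822 rad/s (from 0.29 rev/s).
Differentiating the loop-closure r₂e^{iθ₂}+r₃e^{iθ₃}=r₁+r₄e^{iθ₄} gives r₂ω₂e^{iθ₂}+r₃ω₃e^{iθ₃}=r₄ω₄e^{iθ₄}.
Eliminating the other unknown: ω₄ = r₂ω₂ sin(θ₂−θ₃) / [r₄ sin(θ₄−θ₃)].
Numerator sine = +0.98657; denominator sine = +0.83292.
Result = 0.1763·1.822·(+0.98657) / (0.4084·(+0.83292)) = +0.93169 rad/s; magnitude 0.93169 rad/s.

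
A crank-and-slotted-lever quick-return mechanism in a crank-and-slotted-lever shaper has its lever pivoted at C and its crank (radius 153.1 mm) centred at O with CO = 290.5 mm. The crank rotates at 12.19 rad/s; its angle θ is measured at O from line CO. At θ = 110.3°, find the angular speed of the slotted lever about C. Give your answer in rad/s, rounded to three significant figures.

ω = 12.19 rad/s
Crank pin A relative to C: A = (d + r cosθ, r sinθ); lever angle φ = atan2(r sinθ, d + r cosθ).
Differentiating tanφ: φ̇ = rω(d cosθ + r)/(d² + r² + 2dr cosθ).
d² + r² + 2dr cosθ = |CA|² = 0.0769696 m²;  d cosθ + r = +0.052315 m.
|ω_lever| = |0.1531·12.19·+0.052315| / 0.0769696 = 1.2685 rad/s.

1.27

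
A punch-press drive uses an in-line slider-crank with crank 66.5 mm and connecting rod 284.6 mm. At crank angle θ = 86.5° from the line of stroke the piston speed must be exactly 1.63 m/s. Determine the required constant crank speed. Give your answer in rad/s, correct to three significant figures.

For an in-line slider-crank, |v_piston| = rω|sinθ|·[1 + r cosθ/√(L² − r² sin²θ)].
With r = 0.0665 m, L = 0.2846 m, θ = 86.5°: the bracketed kinematic factor |dx/dθ| = 0.06735 m.
ω = v/|dx/dθ| = 1.63/0.06735 = 24.202 rad/s.

24.2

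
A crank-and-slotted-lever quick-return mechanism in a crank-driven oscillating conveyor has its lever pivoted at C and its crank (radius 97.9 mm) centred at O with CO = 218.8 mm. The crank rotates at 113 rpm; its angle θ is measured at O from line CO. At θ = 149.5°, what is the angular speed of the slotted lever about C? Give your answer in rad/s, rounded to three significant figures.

ω = 11.83 rad/s (from 113 rpm).
Crank pin A relative to C: A = (d + r cosθ, r sinθ); lever angle φ = atan2(r sinθ, d + r cosθ).
Differentiating tanφ: φ̇ = rω(d cosθ + r)/(d² + r² + 2dr cosθ).
d² + r² + 2dr cosθ = |CA|² = 0.0205448 m²;  d cosθ + r = -0.090624 m.
|ω_lever| = |0.0979·11.83·-0.090624| / 0.0205448 = 5.1102 rad/s.

5.11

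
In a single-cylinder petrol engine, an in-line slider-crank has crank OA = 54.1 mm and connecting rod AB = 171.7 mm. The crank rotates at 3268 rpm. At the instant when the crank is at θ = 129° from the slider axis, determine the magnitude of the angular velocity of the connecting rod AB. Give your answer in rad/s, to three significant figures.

70.0

ω = 342.2 rad/s (converted from 3268 rpm).
The rod makes angle φ with the slider axis where L sinφ = r sinθ; differentiating, L cosφ·φ̇ = r ω cosθ.
L cosφ = √(L² − r² sin²θ) = 0.16647 m.
|ω_rod| = r ω |cosθ| / √(L² − r² sin²θ) = 0.0541·342.2·0.62932/0.16647 = 69.99 rad/s.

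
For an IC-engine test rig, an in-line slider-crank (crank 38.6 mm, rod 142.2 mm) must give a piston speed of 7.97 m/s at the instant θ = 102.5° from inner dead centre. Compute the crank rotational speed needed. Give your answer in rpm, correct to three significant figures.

For an in-line slider-crank, |v_piston| = rω|sinθ|·[1 + r cosθ/√(L² − r² sin²θ)].
With r = 0.0386 m, L = 0.1422 m, θ = 102.5°: the bracketed kinematic factor |dx/dθ| = 0.035389 m.
ω = v/|dx/dθ| = 7.97/0.035389 = 225.21 rad/s.
N = 60ω/(2π) = 2150.6 rpm.

2150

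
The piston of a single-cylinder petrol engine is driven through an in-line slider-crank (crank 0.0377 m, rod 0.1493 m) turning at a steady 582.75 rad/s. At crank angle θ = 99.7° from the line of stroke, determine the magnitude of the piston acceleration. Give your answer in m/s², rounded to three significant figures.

5300

ω = 582.8 rad/s
x(θ) = r cosθ + √(L² − r² sin²θ); with ω constant, a = ω²·d²x/dθ².
d²x/dθ² = −r cosθ − r²(cos2θ)/√u − r⁴ sin²2θ/(4u^{3/2}),  u = L² − r² sin²θ = 0.0209095 m².
Substituting r = 0.0377 m, L = 0.1493 m, θ = 99.7°: d²x/dθ² = +0.015605 m.
a = ω²·d²x/dθ² = (582.8)²·(+0.015605) = +5299.3 m/s²;  |a| = 5299.3 m/s².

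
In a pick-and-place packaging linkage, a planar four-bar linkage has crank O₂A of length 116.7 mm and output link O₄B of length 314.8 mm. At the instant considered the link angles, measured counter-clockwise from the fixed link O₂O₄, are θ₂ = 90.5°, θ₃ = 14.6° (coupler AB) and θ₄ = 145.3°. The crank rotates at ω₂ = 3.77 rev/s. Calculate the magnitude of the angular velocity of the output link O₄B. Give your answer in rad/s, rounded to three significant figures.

11.2

ω₂ = 23.69 rad/s (from 3.77 rev/s).
Differentiating the loop-closure r₂e^{iθ₂}+r₃e^{iθ₃}=r₁+r₄e^{iθ₄} gives r₂ω₂e^{iθ₂}+r₃ω₃e^{iθ₃}=r₄ω₄e^{iθ₄}.
Eliminating the other unknown: ω₄ = r₂ω₂ sin(θ₂−θ₃) / [r₄ sin(θ₄−θ₃)].
Numerator sine = +0.96987; denominator sine = +0.75813.
Result = 0.1167·23.69·(+0.96987) / (0.3148·(+0.75813)) = +11.234 rad/s; magnitude 11.234 rad/s.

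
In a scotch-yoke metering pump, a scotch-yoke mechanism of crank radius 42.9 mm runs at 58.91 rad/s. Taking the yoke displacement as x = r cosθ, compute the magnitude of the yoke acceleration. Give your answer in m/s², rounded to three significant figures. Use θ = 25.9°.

134

ω = 58.91 rad/s
x = r cosθ ⇒ ẍ = −rω² cosθ (ω constant).
|a| = rω²|cosθ| = 0.0429·(58.91)²·|cos 25.9°| = 133.93 m/s².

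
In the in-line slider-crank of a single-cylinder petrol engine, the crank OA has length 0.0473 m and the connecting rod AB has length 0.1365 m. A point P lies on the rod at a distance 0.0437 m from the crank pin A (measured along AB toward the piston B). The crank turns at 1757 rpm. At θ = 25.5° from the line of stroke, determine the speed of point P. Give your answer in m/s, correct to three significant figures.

6.75

ω = 184 rad/s.  Crank-pin speed |V_A| = rω = 8.7029 m/s, perpendicular to OA.
Rod angle: sinφ = −(r/L) sinθ ⇒ φ = -8.579°; ω_rod = −rω cosθ/√(L²−r²sin²θ) = -58.197 rad/s.
V_P = V_A + ω_rod × AP, with AP = 0.0437 m along the rod.
Components: V_Px = −rω sinθ − a·ω_rod·sinφ = -4.1261 m/s;  V_Py = rω cosθ + a·ω_rod·cosφ = +5.3403 m/s.
|V_P| = √(V_Px² + V_Py²) = 6.7486 m/s.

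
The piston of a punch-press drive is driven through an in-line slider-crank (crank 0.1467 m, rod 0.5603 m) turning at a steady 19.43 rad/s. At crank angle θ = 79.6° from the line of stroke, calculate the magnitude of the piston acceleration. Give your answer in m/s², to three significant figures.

4.00

ω = 19.43 rad/s
x(θ) = r cosθ + √(L² − r² sin²θ); with ω constant, a = ω²·d²x/dθ².
d²x/dθ² = −r cosθ − r²(cos2θ)/√u − r⁴ sin²2θ/(4u^{3/2}),  u = L² − r² sin²θ = 0.293117 m².
Substituting r = 0.1467 m, L = 0.5603 m, θ = 79.6°: d²x/dθ² = +0.010585 m.
a = ω²·d²x/dθ² = (19.43)²·(+0.010585) = +3.9963 m/s²;  |a| = 3.9963 m/s².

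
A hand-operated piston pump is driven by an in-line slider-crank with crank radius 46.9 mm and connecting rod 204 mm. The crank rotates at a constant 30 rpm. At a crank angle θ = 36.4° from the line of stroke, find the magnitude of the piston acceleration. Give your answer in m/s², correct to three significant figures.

ω = 2π·30/60 = 3.142 rad/s
x(θ) = r cosθ + √(L² − r² sin²θ); with ω constant, a = ω²·d²x/dθ².
d²x/dθ² = −r cosθ − r²(cos2θ)/√u − r⁴ sin²2θ/(4u^{3/2}),  u = L² − r² sin²θ = 0.0408414 m².
Substituting r = 0.0469 m, L = 0.204 m, θ = 36.4°: d²x/dθ² = -0.041102 m.
a = ω²·d²x/dθ² = (3.142)²·(-0.041102) = -0.40566 m/s²;  |a| = 0.40566 m/s².

0.406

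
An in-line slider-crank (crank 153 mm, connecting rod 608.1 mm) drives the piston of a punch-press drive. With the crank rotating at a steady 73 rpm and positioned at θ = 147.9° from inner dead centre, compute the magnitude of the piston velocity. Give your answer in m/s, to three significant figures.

0.488

ω = 2π·73/60 = 7.645 rad/s
For an in-line slider-crank, x = r cosθ + √(L² − r² sin²θ), so v = −rω sinθ·[1 + r cosθ/√(L² − r² sin²θ)].
With r = 0.153 m, L = 0.6081 m, θ = 147.9°: √(L² − r² sin²θ) = 0.60264 m.
v = −0.153·7.645·0.53140·[1 + 0.153·-0.84712/0.60264] = -0.48786 m/s.
|v| = 0.48786 m/s.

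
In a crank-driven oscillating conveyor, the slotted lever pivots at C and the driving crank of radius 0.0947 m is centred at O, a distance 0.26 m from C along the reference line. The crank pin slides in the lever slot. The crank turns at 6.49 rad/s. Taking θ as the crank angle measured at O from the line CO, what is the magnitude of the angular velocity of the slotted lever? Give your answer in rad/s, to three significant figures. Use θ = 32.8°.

ω = 6.49 rad/s
Crank pin A relative to C: A = (d + r cosθ, r sinθ); lever angle φ = atan2(r sinθ, d + r cosθ).
Differentiating tanφ: φ̇ = rω(d cosθ + r)/(d² + r² + 2dr cosθ).
d² + r² + 2dr cosθ = |CA|² = 0.117961 m²;  d cosθ + r = +0.31325 m.
|ω_lever| = |0.0947·6.49·+0.31325| / 0.117961 = 1.6321 rad/s.

1.63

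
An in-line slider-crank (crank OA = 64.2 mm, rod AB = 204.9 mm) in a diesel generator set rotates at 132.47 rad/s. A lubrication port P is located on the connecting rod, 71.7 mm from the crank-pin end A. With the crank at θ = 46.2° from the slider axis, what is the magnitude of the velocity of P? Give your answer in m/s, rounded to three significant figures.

ω = 132.5 rad/s.  Crank-pin speed |V_A| = rω = 8.5046 m/s, perpendicular to OA.
Rod angle: sinφ = −(r/L) sinθ ⇒ φ = -13.070°; ω_rod = −rω cosθ/√(L²−r²sin²θ) = -29.492 rad/s.
V_P = V_A + ω_rod × AP, with AP = 0.0717 m along the rod.
Components: V_Px = −rω sinθ − a·ω_rod·sinφ = -6.6165 m/s;  V_Py = rω cosθ + a·ω_rod·cosφ = +3.8266 m/s.
|V_P| = √(V_Px² + V_Py²) = 7.6433 m/s.

7.64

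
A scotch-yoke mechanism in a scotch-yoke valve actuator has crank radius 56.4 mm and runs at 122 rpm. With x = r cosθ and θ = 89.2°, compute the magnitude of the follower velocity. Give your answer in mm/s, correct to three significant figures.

ω = 12.78 rad/s (from 122 rpm).
x = r cosθ ⇒ ẋ = −rω sinθ.
|v| = rω|sinθ| = 0.0564·12.78·|sin 89.2°| = 0.72049 m/s = 720.49 mm/s.

720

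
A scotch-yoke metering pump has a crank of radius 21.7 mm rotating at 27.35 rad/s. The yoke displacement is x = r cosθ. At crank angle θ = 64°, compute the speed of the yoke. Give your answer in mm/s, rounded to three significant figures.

533

ω = 27.35 rad/s
x = r cosθ ⇒ ẋ = −rω sinθ.
|v| = rω|sinθ| = 0.0217·27.35·|sin 64°| = 0.53343 m/s = 533.43 mm/s.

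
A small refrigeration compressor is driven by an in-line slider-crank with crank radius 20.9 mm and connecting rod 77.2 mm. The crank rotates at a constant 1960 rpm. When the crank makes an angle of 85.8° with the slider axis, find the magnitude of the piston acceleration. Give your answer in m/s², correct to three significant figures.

180

ω = 2π·1960/60 = 205.3 rad/s
x(θ) = r cosθ + √(L² − r² sin²θ); with ω constant, a = ω²·d²x/dθ².
d²x/dθ² = −r cosθ − r²(cos2θ)/√u − r⁴ sin²2θ/(4u^{3/2}),  u = L² − r² sin²θ = 0.00552537 m².
Substituting r = 0.0209 m, L = 0.0772 m, θ = 85.8°: d²x/dθ² = +0.0042802 m.
a = ω²·d²x/dθ² = (205.3)²·(+0.0042802) = +180.32 m/s²;  |a| = 180.32 m/s².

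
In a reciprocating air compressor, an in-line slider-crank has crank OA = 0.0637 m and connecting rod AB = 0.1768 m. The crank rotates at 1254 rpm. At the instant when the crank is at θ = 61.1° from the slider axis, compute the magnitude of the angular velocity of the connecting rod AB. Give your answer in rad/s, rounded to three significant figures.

24.1

ω = 131.3 rad/s (converted from 1254 rpm).
The rod makes angle φ with the slider axis where L sinφ = r sinθ; differentiating, L cosφ·φ̇ = r ω cosθ.
L cosφ = √(L² − r² sin²θ) = 0.16777 m.
|ω_rod| = r ω |cosθ| / √(L² − r² sin²θ) = 0.0637·131.3·0.48328/0.16777 = 24.096 rad/s.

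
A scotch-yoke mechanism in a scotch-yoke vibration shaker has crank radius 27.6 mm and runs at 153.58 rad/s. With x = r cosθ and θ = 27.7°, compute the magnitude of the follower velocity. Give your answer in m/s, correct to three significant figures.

ω = 153.6 rad/s
x = r cosθ ⇒ ẋ = −rω sinθ.
|v| = rω|sinθ| = 0.0276·153.6·|sin 27.7°| = 1.9704 m/s.

1.97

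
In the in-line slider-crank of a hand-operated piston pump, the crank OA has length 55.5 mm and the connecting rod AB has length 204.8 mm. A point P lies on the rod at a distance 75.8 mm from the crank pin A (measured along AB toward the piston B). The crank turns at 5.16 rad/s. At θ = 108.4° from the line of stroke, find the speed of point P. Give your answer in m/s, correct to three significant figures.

0.269

ω = 5.16 rad/s.  Crank-pin speed |V_A| = rω = 0.28638 m/s, perpendicular to OA.
Rod angle: sinφ = −(r/L) sinθ ⇒ φ = -14.901°; ω_rod = −rω cosθ/√(L²−r²sin²θ) = +0.45674 rad/s.
V_P = V_A + ω_rod × AP, with AP = 0.0758 m along the rod.
Components: V_Px = −rω sinθ − a·ω_rod·sinφ = -0.26284 m/s;  V_Py = rω cosθ + a·ω_rod·cosφ = -0.056939 m/s.
|V_P| = √(V_Px² + V_Py²) = 0.26893 m/s.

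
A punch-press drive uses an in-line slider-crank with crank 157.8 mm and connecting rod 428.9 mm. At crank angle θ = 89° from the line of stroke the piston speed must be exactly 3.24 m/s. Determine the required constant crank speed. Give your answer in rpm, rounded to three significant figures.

For an in-line slider-crank, |v_piston| = rω|sinθ|·[1 + r cosθ/√(L² − r² sin²θ)].
With r = 0.1578 m, L = 0.4289 m, θ = 89°: the bracketed kinematic factor |dx/dθ| = 0.15887 m.
ω = v/|dx/dθ| = 3.24/0.15887 = 20.395 rad/s.
N = 60ω/(2π) = 194.75 rpm.

195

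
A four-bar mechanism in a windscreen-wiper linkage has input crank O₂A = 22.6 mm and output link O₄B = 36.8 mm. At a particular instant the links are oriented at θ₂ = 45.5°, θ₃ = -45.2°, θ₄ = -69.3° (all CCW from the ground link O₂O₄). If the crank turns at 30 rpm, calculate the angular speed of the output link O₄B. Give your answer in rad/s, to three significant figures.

ω₂ = 3.142 rad/s (from 30 rpm).
Differentiating the loop-closure r₂e^{iθ₂}+r₃e^{iθ₃}=r₁+r₄e^{iθ₄} gives r₂ω₂e^{iθ₂}+r₃ω₃e^{iθ₃}=r₄ω₄e^{iθ₄}.
Eliminating the other unknown: ω₄ = r₂ω₂ sin(θ₂−θ₃) / [r₄ sin(θ₄−θ₃)].
Numerator sine = +0.99993; denominator sine = -0.40833.
Result = 0.0226·3.142·(+0.99993) / (0.0368·(-0.40833)) = -4.7246 rad/s; magnitude 4.7246 rad/s.

4.72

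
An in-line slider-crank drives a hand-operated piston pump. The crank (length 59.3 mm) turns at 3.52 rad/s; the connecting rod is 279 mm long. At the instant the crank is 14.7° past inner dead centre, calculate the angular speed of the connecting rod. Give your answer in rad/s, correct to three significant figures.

0.725

ω = 3.52 rad/s
The rod makes angle φ with the slider axis where L sinφ = r sinθ; differentiating, L cosφ·φ̇ = r ω cosθ.
L cosφ = √(L² − r² sin²θ) = 0.27859 m.
|ω_rod| = r ω |cosθ| / √(L² − r² sin²θ) = 0.0593·3.52·0.96727/0.27859 = 0.72472 rad/s.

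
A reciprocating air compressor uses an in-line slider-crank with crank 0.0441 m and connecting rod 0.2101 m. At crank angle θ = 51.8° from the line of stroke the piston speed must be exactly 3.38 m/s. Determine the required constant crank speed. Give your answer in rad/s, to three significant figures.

For an in-line slider-crank, |v_piston| = rω|sinθ|·[1 + r cosθ/√(L² − r² sin²θ)].
With r = 0.0441 m, L = 0.2101 m, θ = 51.8°: the bracketed kinematic factor |dx/dθ| = 0.039217 m.
ω = v/|dx/dθ| = 3.38/0.039217 = 86.186 rad/s.

86.2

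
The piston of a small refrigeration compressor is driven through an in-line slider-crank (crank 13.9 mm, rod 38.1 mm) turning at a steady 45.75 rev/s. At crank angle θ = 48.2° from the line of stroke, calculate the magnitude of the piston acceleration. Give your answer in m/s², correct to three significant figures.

732

ω = 2π·45.8 = 287.5 rad/s
x(θ) = r cosθ + √(L² − r² sin²θ); with ω constant, a = ω²·d²x/dθ².
d²x/dθ² = −r cosθ − r²(cos2θ)/√u − r⁴ sin²2θ/(4u^{3/2}),  u = L² − r² sin²θ = 0.00134424 m².
Substituting r = 0.0139 m, L = 0.0381 m, θ = 48.2°: d²x/dθ² = -0.0088644 m.
a = ω²·d²x/dθ² = (287.5)²·(-0.0088644) = -732.47 m/s²;  |a| = 732.47 m/s².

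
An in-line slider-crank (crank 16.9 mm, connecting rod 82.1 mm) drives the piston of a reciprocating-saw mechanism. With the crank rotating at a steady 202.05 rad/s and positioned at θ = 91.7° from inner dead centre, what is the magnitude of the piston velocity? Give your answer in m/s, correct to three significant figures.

ω = 202.1 rad/s
For an in-line slider-crank, x = r cosθ + √(L² − r² sin²θ), so v = −rω sinθ·[1 + r cosθ/√(L² − r² sin²θ)].
With r = 0.0169 m, L = 0.0821 m, θ = 91.7°: √(L² − r² sin²θ) = 0.080343 m.
v = −0.0169·202.1·0.99956·[1 + 0.0169·-0.02967/0.080343] = -3.3918 m/s.
|v| = 3.3918 m/s.

3.39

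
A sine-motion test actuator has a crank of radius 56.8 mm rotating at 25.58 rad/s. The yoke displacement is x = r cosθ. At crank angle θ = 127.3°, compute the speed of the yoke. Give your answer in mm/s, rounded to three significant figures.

ω = 25.58 rad/s
x = r cosθ ⇒ ẋ = −rω sinθ.
|v| = rω|sinθ| = 0.0568·25.58·|sin 127.3°| = 1.1558 m/s = 1155.8 mm/s.

1160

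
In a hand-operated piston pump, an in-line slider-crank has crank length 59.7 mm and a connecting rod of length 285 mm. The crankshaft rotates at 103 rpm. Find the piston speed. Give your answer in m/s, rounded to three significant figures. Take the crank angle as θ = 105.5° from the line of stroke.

0.585

ω = 2π·103/60 = 10.79 rad/s
For an in-line slider-crank, x = r cosθ + √(L² − r² sin²θ), so v = −rω sinθ·[1 + r cosθ/√(L² − r² sin²θ)].
With r = 0.0597 m, L = 0.285 m, θ = 105.5°: √(L² − r² sin²θ) = 0.27913 m.
v = −0.0597·10.79·0.96363·[1 + 0.0597·-0.26724/0.27913] = -0.58505 m/s.
|v| = 0.58505 m/s.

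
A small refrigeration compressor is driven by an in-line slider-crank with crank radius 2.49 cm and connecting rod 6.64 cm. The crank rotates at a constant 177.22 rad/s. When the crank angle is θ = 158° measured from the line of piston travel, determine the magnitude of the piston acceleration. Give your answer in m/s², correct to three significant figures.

ω = 177.2 rad/s
x(θ) = r cosθ + √(L² − r² sin²θ); with ω constant, a = ω²·d²x/dθ².
d²x/dθ² = −r cosθ − r²(cos2θ)/√u − r⁴ sin²2θ/(4u^{3/2}),  u = L² − r² sin²θ = 0.00432195 m².
Substituting r = 0.0249 m, L = 0.0664 m, θ = 158°: d²x/dθ² = +0.01614 m.
a = ω²·d²x/dθ² = (177.2)²·(+0.01614) = +506.89 m/s²;  |a| = 506.89 m/s².

507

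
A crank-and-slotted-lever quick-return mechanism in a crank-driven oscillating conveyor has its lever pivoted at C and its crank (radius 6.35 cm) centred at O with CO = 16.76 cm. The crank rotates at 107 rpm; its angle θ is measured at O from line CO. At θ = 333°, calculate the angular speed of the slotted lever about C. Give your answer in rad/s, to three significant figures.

2.96

ω = 11.21 rad/s (from 107 rpm).
Crank pin A relative to C: A = (d + r cosθ, r sinθ); lever angle φ = atan2(r sinθ, d + r cosθ).
Differentiating tanφ: φ̇ = rω(d cosθ + r)/(d² + r² + 2dr cosθ).
d² + r² + 2dr cosθ = |CA|² = 0.0510873 m²;  d cosθ + r = +0.21283 m.
|ω_lever| = |0.0635·11.21·+0.21283| / 0.0510873 = 2.9642 rad/s.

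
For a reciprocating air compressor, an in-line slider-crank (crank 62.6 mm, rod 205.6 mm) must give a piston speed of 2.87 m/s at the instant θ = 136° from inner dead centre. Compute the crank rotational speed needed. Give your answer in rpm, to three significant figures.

812

For an in-line slider-crank, |v_piston| = rω|sinθ|·[1 + r cosθ/√(L² − r² sin²θ)].
With r = 0.0626 m, L = 0.2056 m, θ = 136°: the bracketed kinematic factor |dx/dθ| = 0.033741 m.
ω = v/|dx/dθ| = 2.87/0.033741 = 85.06 rad/s.
N = 60ω/(2π) = 812.26 rpm.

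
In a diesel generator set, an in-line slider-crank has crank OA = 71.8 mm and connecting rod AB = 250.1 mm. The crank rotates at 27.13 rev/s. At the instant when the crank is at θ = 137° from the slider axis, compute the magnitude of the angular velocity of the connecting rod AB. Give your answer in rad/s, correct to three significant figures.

36.5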